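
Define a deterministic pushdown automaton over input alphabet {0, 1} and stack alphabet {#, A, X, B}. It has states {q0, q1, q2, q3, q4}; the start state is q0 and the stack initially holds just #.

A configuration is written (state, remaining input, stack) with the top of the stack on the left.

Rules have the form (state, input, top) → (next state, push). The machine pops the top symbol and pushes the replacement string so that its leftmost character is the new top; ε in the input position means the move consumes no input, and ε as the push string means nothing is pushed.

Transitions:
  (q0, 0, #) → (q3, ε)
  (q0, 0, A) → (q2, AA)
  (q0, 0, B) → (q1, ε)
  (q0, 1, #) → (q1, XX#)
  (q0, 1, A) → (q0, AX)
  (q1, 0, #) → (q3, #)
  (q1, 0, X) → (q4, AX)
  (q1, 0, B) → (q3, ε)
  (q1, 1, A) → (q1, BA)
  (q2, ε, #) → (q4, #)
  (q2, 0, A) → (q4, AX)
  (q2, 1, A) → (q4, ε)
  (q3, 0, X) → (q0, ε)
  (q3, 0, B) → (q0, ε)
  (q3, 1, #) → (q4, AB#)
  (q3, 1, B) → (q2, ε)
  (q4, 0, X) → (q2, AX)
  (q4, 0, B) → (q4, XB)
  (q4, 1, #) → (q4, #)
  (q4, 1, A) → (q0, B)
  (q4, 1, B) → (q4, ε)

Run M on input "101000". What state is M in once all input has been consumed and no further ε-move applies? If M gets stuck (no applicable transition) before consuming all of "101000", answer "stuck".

stuck

(q0, 101000, #) ⊢ (q1, 01000, XX#) ⊢ (q4, 1000, AXX#) ⊢ (q0, 000, BXX#) ⊢ (q1, 00, XX#) ⊢ (q4, 0, AXX#)
No transition for (q4, 0, top A); M blocks with input 0 remaining.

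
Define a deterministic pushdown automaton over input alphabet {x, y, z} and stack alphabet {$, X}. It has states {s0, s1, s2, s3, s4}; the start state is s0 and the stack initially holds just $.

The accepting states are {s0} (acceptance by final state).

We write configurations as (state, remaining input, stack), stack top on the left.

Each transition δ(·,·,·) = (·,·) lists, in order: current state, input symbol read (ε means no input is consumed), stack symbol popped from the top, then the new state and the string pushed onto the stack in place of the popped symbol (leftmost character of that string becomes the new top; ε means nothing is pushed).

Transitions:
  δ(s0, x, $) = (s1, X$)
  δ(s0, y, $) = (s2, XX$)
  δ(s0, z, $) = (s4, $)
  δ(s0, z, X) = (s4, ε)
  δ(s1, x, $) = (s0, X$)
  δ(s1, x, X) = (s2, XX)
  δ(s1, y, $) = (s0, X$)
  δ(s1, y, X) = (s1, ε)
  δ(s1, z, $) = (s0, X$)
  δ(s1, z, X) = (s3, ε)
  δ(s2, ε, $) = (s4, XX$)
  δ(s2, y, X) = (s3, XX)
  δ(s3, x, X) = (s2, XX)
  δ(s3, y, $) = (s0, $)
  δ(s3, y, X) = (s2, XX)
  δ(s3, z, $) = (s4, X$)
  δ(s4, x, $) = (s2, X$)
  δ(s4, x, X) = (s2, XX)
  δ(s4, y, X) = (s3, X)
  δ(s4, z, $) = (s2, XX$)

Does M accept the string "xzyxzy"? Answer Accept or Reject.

Accept

(s0, xzyxzy, $)
  read x, top $: go to s1, push X$ → (s1, zyxzy, X$)
  read z, top X: go to s3, push ε → (s3, yxzy, $)
  read y, top $: go to s0, push $ → (s0, xzy, $)
  read x, top $: go to s1, push X$ → (s1, zy, X$)
  read z, top X: go to s3, push ε → (s3, y, $)
  read y, top $: go to s0, push $ → (s0, ε, $)
All input consumed; state s0 ∈ F.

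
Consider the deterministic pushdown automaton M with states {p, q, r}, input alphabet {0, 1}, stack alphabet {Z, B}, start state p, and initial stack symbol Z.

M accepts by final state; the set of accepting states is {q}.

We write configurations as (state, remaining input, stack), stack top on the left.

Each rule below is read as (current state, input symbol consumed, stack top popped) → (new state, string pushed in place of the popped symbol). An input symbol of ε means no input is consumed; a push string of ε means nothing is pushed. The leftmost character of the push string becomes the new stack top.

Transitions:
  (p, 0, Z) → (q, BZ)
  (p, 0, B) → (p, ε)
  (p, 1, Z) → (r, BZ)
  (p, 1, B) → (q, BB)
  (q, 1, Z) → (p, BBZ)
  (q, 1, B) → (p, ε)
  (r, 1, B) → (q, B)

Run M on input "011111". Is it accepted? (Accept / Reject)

Reject

(p, 011111, Z) ⊢ (q, 11111, BZ) ⊢ (p, 1111, Z) ⊢ (r, 111, BZ) ⊢ (q, 11, BZ) ⊢ (p, 1, Z) ⊢ (r, ε, BZ)
All input consumed; state r ∉ F and no further ε-move applies.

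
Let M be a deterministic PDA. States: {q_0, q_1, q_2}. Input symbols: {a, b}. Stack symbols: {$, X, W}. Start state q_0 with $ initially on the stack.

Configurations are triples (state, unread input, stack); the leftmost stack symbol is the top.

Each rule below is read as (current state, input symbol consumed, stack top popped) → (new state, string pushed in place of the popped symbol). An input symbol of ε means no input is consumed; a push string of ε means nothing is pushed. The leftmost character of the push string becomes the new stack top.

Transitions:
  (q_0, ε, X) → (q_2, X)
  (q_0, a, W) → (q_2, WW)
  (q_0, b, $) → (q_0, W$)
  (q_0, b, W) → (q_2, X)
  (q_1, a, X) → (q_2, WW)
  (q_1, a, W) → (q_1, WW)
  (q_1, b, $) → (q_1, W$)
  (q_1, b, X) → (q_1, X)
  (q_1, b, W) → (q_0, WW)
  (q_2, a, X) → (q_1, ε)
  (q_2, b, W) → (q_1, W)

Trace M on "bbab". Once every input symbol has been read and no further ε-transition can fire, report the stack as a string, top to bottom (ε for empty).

(q_0, bbab, $) ⊢ (q_0, bab, W$) ⊢ (q_2, ab, X$) ⊢ (q_1, b, $) ⊢ (q_1, ε, W$)
All input consumed in state q_1 with stack W$.

W$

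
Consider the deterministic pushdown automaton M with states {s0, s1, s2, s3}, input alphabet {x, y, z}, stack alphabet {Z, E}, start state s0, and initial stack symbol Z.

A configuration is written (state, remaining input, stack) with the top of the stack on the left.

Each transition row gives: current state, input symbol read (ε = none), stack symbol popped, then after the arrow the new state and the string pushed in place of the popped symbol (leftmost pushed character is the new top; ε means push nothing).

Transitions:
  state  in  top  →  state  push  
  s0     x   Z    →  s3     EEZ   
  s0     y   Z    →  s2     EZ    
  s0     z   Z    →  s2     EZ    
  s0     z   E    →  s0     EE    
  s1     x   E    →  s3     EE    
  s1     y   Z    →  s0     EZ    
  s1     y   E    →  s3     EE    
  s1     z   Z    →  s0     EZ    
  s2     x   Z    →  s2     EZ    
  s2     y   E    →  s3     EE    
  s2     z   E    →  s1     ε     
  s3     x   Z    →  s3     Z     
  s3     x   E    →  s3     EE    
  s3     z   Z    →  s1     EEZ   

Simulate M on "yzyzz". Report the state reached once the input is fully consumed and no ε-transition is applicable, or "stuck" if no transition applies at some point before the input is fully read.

s0

(s0, yzyzz, Z)
  read y, top Z: go to s2, push EZ → (s2, zyzz, EZ)
  read z, top E: go to s1, push ε → (s1, yzz, Z)
  read y, top Z: go to s0, push EZ → (s0, zz, EZ)
  read z, top E: go to s0, push EE → (s0, z, EEZ)
  read z, top E: go to s0, push EE → (s0, ε, EEEZ)
All input consumed; M is in state s0.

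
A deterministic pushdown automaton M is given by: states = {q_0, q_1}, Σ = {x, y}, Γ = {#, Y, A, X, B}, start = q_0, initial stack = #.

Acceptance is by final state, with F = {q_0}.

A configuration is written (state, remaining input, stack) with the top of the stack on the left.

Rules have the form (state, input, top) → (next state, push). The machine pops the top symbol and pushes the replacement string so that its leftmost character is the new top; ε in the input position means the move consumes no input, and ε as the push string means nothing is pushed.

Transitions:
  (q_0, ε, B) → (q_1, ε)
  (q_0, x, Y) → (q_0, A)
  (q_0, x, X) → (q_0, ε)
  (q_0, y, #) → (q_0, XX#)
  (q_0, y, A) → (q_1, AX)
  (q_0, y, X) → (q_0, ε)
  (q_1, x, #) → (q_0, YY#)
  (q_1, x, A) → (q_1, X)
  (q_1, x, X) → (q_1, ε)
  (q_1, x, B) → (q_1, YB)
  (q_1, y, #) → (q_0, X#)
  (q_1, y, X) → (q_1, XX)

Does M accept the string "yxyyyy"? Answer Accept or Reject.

Accept

(q_0, yxyyyy, #)
  read y, top #: go to q_0, push XX# → (q_0, xyyyy, XX#)
  read x, top X: go to q_0, push ε → (q_0, yyyy, X#)
  read y, top X: go to q_0, push ε → (q_0, yyy, #)
  read y, top #: go to q_0, push XX# → (q_0, yy, XX#)
  read y, top X: go to q_0, push ε → (q_0, y, X#)
  read y, top X: go to q_0, push ε → (q_0, ε, #)
All input consumed; state q_0 ∈ F.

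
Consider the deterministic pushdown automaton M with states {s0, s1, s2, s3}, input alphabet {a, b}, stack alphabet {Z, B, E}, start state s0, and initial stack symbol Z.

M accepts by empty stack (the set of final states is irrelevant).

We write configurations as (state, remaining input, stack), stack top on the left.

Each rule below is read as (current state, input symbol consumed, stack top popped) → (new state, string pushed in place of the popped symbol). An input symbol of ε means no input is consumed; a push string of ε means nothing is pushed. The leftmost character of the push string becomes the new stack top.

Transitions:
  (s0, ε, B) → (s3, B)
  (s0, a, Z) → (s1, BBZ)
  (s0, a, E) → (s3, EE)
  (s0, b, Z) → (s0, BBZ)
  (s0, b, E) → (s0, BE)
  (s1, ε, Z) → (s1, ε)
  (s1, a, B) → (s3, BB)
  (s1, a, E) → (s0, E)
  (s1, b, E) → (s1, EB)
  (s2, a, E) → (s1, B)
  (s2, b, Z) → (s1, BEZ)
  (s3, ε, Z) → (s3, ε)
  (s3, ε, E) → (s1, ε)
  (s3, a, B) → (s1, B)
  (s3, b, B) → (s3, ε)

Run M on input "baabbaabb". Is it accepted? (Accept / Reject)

(s0, baabbaabb, Z)
  read b, top Z: go to s0, push BBZ → (s0, aabbaabb, BBZ)
  ε-move, top B: go to s3, push B → (s3, aabbaabb, BBZ)
  read a, top B: go to s1, push B → (s1, abbaabb, BBZ)
  read a, top B: go to s3, push BB → (s3, bbaabb, BBBZ)
  read b, top B: go to s3, push ε → (s3, baabb, BBZ)
  read b, top B: go to s3, push ε → (s3, aabb, BZ)
  read a, top B: go to s1, push B → (s1, abb, BZ)
  read a, top B: go to s3, push BB → (s3, bb, BBZ)
  read b, top B: go to s3, push ε → (s3, b, BZ)
  read b, top B: go to s3, push ε → (s3, ε, Z)
  ε-move, top Z: go to s3, push ε → (s3, ε, ε)
All input consumed and the stack is empty.

Accept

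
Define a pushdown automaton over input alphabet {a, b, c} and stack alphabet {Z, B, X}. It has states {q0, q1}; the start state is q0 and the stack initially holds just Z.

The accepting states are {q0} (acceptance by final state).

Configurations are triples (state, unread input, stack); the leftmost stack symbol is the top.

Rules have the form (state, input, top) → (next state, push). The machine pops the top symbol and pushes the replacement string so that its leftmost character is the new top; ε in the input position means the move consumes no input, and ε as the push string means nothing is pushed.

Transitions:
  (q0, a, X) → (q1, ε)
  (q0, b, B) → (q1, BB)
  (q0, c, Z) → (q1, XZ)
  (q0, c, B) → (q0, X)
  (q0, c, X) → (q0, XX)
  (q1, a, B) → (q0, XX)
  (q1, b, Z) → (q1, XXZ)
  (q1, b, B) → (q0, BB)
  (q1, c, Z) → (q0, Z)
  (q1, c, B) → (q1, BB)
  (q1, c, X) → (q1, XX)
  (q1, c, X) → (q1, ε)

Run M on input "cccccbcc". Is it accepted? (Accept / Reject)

No computation consumes all input and reaches a final state.

Reject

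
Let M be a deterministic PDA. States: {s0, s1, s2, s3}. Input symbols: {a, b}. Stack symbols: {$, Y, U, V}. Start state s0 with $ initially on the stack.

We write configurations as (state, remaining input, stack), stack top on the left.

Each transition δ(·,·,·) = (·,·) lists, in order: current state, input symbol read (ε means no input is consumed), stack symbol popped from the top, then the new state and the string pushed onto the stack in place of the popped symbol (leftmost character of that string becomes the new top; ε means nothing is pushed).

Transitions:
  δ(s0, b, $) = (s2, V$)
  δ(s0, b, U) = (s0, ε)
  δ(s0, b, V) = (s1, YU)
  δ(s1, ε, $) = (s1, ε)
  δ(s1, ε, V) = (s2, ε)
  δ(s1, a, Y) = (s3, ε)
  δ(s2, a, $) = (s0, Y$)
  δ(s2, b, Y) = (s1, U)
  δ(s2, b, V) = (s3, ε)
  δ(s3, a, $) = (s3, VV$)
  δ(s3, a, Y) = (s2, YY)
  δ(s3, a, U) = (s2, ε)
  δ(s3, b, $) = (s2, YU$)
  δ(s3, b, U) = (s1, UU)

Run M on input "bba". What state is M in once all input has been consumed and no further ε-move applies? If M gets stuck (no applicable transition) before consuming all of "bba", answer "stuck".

(s0, bba, $)
  read b, top $: go to s2, push V$ → (s2, ba, V$)
  read b, top V: go to s3, push ε → (s3, a, $)
  read a, top $: go to s3, push VV$ → (s3, ε, VV$)
All input consumed; M is in state s3.

s3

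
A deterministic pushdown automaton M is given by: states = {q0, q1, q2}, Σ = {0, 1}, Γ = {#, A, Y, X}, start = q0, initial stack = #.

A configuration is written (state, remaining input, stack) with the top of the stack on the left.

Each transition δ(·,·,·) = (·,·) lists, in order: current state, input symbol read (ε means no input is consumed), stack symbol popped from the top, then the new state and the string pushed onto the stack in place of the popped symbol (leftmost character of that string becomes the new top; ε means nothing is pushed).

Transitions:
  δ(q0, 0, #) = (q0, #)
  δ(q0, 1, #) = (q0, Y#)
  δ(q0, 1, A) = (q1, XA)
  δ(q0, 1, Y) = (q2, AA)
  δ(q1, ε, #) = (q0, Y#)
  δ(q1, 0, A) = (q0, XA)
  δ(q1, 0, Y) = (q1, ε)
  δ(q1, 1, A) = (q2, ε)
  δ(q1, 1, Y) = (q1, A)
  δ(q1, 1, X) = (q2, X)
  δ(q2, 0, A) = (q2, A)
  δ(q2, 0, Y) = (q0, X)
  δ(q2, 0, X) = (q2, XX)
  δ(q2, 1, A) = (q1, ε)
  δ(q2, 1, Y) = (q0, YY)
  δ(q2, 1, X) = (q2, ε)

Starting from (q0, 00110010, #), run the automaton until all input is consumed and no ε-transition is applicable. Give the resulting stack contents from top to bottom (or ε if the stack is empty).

(q0, 00110010, #) ⊢ (q0, 0110010, #) ⊢ (q0, 110010, #) ⊢ (q0, 10010, Y#) ⊢ (q2, 0010, AA#) ⊢ (q2, 010, AA#) ⊢ (q2, 10, AA#) ⊢ (q1, 0, A#) ⊢ (q0, ε, XA#)
All input consumed in state q0 with stack XA#.

XA#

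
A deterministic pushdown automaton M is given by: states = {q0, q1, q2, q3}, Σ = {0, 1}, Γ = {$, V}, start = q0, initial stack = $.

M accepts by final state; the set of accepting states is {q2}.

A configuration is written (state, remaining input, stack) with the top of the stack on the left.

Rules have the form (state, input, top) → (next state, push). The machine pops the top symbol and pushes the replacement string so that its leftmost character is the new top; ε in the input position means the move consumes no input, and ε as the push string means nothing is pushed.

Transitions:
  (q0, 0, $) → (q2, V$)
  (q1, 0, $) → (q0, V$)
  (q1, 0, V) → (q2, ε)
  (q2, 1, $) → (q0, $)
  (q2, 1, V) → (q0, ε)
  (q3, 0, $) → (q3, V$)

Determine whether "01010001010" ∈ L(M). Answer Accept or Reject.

(q0, 01010001010, $)
  read 0, top $: go to q2, push V$ → (q2, 1010001010, V$)
  read 1, top V: go to q0, push ε → (q0, 010001010, $)
  read 0, top $: go to q2, push V$ → (q2, 10001010, V$)
  read 1, top V: go to q0, push ε → (q0, 0001010, $)
  read 0, top $: go to q2, push V$ → (q2, 001010, V$)
No transition applies at (q2, 001010, V$); input not fully consumed.

Reject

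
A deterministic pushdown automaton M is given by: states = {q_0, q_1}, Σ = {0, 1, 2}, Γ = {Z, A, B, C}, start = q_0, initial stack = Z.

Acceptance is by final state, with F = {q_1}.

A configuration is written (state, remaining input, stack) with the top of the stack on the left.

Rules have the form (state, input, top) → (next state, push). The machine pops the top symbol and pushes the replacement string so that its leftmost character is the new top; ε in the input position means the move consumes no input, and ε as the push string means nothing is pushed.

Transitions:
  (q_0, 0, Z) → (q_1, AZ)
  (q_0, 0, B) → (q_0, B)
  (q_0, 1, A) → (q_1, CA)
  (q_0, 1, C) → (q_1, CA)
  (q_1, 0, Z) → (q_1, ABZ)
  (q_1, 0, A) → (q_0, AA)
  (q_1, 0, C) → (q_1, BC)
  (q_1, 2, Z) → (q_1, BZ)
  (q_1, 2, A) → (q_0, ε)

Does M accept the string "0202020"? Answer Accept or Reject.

(q_0, 0202020, Z) ⊢ (q_1, 202020, AZ) ⊢ (q_0, 02020, Z) ⊢ (q_1, 2020, AZ) ⊢ (q_0, 020, Z) ⊢ (q_1, 20, AZ) ⊢ (q_0, 0, Z) ⊢ (q_1, ε, AZ)
All input consumed; state q_1 ∈ F.

Accept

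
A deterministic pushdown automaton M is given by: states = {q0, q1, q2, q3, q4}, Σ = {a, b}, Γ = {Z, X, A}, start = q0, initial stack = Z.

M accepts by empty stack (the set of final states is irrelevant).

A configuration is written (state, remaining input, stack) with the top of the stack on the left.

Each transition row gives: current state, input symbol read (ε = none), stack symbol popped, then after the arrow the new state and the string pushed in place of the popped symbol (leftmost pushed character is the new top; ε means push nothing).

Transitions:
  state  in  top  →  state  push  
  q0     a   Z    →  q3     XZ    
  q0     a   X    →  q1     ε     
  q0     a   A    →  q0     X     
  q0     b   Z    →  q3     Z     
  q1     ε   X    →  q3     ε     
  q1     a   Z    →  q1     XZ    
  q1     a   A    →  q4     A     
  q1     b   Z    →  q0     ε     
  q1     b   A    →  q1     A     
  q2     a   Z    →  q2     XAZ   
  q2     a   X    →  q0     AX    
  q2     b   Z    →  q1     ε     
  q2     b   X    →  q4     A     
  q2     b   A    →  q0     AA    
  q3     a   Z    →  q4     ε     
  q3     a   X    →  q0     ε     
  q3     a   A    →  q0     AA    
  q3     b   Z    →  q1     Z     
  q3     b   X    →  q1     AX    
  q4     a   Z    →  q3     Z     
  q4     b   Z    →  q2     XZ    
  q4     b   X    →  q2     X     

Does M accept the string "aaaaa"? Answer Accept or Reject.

(q0, aaaaa, Z)
  read a, top Z: go to q3, push XZ → (q3, aaaa, XZ)
  read a, top X: go to q0, push ε → (q0, aaa, Z)
  read a, top Z: go to q3, push XZ → (q3, aa, XZ)
  read a, top X: go to q0, push ε → (q0, a, Z)
  read a, top Z: go to q3, push XZ → (q3, ε, XZ)
All input consumed; stack is XZ, not empty, and no further ε-move applies.

Reject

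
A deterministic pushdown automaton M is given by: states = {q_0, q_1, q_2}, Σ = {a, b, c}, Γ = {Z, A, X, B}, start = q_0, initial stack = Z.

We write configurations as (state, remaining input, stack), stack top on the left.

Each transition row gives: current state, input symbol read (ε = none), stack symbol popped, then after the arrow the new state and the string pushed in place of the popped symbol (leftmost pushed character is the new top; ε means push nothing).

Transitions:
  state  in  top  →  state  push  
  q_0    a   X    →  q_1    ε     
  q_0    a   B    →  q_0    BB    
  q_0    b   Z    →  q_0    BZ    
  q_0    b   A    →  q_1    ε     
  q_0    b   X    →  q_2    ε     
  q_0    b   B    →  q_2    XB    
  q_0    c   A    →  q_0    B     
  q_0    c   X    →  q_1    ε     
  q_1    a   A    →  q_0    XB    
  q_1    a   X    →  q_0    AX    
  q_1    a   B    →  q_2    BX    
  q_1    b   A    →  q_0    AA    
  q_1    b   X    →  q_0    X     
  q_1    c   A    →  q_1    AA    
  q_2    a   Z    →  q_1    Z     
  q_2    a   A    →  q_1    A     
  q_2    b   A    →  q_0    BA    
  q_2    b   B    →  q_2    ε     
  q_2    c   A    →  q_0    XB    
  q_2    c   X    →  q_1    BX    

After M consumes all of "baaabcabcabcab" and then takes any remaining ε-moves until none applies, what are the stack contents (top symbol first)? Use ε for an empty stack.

XXXXBBBBZ

(q_0, baaabcabcabcab, Z)
  read b, top Z: go to q_0, push BZ → (q_0, aaabcabcabcab, BZ)
  read a, top B: go to q_0, push BB → (q_0, aabcabcabcab, BBZ)
  read a, top B: go to q_0, push BB → (q_0, abcabcabcab, BBBZ)
  read a, top B: go to q_0, push BB → (q_0, bcabcabcab, BBBBZ)
  read b, top B: go to q_2, push XB → (q_2, cabcabcab, XBBBBZ)
  read c, top X: go to q_1, push BX → (q_1, abcabcab, BXBBBBZ)
  read a, top B: go to q_2, push BX → (q_2, bcabcab, BXXBBBBZ)
  read b, top B: go to q_2, push ε → (q_2, cabcab, XXBBBBZ)
  read c, top X: go to q_1, push BX → (q_1, abcab, BXXBBBBZ)
  read a, top B: go to q_2, push BX → (q_2, bcab, BXXXBBBBZ)
  read b, top B: go to q_2, push ε → (q_2, cab, XXXBBBBZ)
  read c, top X: go to q_1, push BX → (q_1, ab, BXXXBBBBZ)
  read a, top B: go to q_2, push BX → (q_2, b, BXXXXBBBBZ)
  read b, top B: go to q_2, push ε → (q_2, ε, XXXXBBBBZ)
All input consumed in state q_2 with stack XXXXBBBBZ.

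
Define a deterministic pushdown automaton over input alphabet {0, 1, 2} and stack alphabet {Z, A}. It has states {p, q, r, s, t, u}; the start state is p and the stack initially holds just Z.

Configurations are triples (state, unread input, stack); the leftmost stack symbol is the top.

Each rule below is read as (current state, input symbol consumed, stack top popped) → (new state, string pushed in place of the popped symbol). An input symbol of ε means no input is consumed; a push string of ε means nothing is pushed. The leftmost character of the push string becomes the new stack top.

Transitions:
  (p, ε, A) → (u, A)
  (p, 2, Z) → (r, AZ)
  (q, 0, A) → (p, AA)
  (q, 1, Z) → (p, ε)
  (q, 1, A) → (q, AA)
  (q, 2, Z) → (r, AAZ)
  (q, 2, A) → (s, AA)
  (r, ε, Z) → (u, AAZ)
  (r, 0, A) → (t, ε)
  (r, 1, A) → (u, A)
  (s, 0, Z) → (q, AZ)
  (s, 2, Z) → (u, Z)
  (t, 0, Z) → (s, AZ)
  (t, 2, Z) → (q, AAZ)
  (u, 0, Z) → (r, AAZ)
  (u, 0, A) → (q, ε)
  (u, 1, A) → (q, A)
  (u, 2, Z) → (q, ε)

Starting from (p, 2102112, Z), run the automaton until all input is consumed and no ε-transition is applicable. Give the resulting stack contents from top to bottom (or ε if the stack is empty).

AAAZ

(p, 2102112, Z) ⊢ (r, 102112, AZ) ⊢ (u, 02112, AZ) ⊢ (q, 2112, Z) ⊢ (r, 112, AAZ) ⊢ (u, 12, AAZ) ⊢ (q, 2, AAZ) ⊢ (s, ε, AAAZ)
All input consumed in state s with stack AAAZ.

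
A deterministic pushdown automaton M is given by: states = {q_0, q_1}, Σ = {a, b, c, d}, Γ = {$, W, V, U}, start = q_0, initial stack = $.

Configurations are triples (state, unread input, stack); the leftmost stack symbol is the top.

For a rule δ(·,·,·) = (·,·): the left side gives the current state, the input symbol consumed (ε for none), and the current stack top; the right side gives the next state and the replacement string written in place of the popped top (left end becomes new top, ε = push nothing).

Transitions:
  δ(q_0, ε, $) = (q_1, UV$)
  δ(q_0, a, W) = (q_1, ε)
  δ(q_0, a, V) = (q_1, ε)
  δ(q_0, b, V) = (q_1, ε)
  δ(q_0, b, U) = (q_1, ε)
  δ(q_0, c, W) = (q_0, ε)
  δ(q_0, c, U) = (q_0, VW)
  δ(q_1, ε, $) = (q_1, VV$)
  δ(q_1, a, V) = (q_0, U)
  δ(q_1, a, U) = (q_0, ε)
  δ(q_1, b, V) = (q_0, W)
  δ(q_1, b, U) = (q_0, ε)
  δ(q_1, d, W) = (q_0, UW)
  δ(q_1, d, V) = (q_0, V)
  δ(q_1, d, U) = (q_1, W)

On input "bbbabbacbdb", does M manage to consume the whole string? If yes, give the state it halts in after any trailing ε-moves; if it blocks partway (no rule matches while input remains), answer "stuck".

(q_0, bbbabbacbdb, $)
  ε-move, top $: go to q_1, push UV$ → (q_1, bbbabbacbdb, UV$)
  read b, top U: go to q_0, push ε → (q_0, bbabbacbdb, V$)
  read b, top V: go to q_1, push ε → (q_1, babbacbdb, $)
  ε-move, top $: go to q_1, push VV$ → (q_1, babbacbdb, VV$)
  read b, top V: go to q_0, push W → (q_0, abbacbdb, WV$)
  read a, top W: go to q_1, push ε → (q_1, bbacbdb, V$)
  read b, top V: go to q_0, push W → (q_0, bacbdb, W$)
No transition for (q_0, b, top W); M blocks with input bacbdb remaining.

stuck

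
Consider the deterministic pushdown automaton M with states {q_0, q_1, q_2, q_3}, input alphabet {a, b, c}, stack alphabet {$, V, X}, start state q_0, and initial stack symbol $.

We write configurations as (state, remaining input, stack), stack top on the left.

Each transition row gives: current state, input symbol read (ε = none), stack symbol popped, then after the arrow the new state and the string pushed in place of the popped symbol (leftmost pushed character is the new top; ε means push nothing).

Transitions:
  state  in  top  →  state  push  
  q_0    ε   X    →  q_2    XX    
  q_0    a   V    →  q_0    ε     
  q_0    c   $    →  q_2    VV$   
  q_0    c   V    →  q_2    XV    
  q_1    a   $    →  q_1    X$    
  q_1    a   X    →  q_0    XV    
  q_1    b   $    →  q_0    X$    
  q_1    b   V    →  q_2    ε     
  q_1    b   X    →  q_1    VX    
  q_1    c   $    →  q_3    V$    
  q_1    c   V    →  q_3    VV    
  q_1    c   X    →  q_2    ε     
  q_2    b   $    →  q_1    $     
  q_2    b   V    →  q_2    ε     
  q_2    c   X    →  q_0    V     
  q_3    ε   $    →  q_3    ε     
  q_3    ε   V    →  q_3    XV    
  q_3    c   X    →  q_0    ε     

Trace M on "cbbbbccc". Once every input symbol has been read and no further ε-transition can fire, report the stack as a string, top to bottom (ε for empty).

(q_0, cbbbbccc, $)
  read c, top $: go to q_2, push VV$ → (q_2, bbbbccc, VV$)
  read b, top V: go to q_2, push ε → (q_2, bbbccc, V$)
  read b, top V: go to q_2, push ε → (q_2, bbccc, $)
  read b, top $: go to q_1, push $ → (q_1, bccc, $)
  read b, top $: go to q_0, push X$ → (q_0, ccc, X$)
  ε-move, top X: go to q_2, push XX → (q_2, ccc, XX$)
  read c, top X: go to q_0, push V → (q_0, cc, VX$)
  read c, top V: go to q_2, push XV → (q_2, c, XVX$)
  read c, top X: go to q_0, push V → (q_0, ε, VVX$)
All input consumed in state q_0 with stack VVX$.

VVX$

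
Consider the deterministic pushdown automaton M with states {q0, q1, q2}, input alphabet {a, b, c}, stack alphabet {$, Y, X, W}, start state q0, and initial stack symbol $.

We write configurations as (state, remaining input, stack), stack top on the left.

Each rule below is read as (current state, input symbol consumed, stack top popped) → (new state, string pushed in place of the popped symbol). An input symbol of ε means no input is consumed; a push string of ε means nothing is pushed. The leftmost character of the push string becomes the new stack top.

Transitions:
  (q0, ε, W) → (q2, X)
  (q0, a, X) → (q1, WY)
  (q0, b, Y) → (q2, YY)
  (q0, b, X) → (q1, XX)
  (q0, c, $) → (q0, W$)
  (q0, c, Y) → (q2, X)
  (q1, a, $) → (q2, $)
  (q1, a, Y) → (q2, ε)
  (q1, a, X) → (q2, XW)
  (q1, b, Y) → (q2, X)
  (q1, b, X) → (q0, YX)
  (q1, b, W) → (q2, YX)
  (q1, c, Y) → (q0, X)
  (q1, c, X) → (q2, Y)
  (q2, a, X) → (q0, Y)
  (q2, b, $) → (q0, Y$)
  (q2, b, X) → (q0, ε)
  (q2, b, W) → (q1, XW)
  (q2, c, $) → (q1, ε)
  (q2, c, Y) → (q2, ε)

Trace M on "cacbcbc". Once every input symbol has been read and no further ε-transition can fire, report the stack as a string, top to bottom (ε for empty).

X$

(q0, cacbcbc, $)
  read c, top $: go to q0, push W$ → (q0, acbcbc, W$)
  ε-move, top W: go to q2, push X → (q2, acbcbc, X$)
  read a, top X: go to q0, push Y → (q0, cbcbc, Y$)
  read c, top Y: go to q2, push X → (q2, bcbc, X$)
  read b, top X: go to q0, push ε → (q0, cbc, $)
  read c, top $: go to q0, push W$ → (q0, bc, W$)
  ε-move, top W: go to q2, push X → (q2, bc, X$)
  read b, top X: go to q0, push ε → (q0, c, $)
  read c, top $: go to q0, push W$ → (q0, ε, W$)
  ε-move, top W: go to q2, push X → (q2, ε, X$)
All input consumed in state q2 with stack X$.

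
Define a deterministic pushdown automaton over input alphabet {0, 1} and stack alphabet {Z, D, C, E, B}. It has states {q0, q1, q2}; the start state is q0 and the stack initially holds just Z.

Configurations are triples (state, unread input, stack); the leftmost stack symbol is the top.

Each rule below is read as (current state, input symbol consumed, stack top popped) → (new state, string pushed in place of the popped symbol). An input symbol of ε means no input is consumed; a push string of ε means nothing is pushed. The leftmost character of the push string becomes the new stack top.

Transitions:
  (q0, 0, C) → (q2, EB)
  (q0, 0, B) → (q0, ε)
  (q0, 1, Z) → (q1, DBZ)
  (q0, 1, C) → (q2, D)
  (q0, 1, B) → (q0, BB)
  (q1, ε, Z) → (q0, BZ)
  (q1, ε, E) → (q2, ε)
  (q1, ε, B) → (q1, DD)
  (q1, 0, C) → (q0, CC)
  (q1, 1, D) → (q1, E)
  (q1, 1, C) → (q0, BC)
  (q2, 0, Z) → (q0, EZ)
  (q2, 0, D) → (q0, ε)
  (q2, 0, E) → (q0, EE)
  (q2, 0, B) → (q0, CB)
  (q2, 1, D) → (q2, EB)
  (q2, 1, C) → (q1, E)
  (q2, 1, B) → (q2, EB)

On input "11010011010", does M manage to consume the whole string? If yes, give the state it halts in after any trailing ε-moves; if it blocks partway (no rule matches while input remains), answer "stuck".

q0

(q0, 11010011010, Z)
  read 1, top Z: go to q1, push DBZ → (q1, 1010011010, DBZ)
  read 1, top D: go to q1, push E → (q1, 010011010, EBZ)
  ε-move, top E: go to q2, push ε → (q2, 010011010, BZ)
  read 0, top B: go to q0, push CB → (q0, 10011010, CBZ)
  read 1, top C: go to q2, push D → (q2, 0011010, DBZ)
  read 0, top D: go to q0, push ε → (q0, 011010, BZ)
  read 0, top B: go to q0, push ε → (q0, 11010, Z)
  read 1, top Z: go to q1, push DBZ → (q1, 1010, DBZ)
  read 1, top D: go to q1, push E → (q1, 010, EBZ)
  ε-move, top E: go to q2, push ε → (q2, 010, BZ)
  read 0, top B: go to q0, push CB → (q0, 10, CBZ)
  read 1, top C: go to q2, push D → (q2, 0, DBZ)
  read 0, top D: go to q0, push ε → (q0, ε, BZ)
All input consumed; M is in state q0.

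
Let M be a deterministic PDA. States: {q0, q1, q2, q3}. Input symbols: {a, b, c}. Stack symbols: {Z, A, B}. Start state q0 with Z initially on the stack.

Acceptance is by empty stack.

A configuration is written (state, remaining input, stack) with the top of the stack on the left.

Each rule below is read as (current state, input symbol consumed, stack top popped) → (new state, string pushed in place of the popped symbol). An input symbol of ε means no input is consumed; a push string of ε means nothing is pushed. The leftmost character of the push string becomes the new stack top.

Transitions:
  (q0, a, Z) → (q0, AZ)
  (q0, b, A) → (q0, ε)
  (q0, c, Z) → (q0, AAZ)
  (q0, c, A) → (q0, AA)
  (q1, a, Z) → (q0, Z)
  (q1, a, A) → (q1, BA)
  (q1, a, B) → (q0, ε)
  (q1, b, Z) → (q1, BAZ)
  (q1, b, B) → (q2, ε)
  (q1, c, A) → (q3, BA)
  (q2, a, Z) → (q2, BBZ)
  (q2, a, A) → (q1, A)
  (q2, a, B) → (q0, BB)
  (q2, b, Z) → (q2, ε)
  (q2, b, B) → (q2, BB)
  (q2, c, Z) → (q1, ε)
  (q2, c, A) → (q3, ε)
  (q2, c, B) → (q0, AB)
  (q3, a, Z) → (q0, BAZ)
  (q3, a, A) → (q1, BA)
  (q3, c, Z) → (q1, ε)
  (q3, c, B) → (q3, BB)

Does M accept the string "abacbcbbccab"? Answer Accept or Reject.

Reject

(q0, abacbcbbccab, Z) ⊢ (q0, bacbcbbccab, AZ) ⊢ (q0, acbcbbccab, Z) ⊢ (q0, cbcbbccab, AZ) ⊢ (q0, bcbbccab, AAZ) ⊢ (q0, cbbccab, AZ) ⊢ (q0, bbccab, AAZ) ⊢ (q0, bccab, AZ) ⊢ (q0, ccab, Z) ⊢ (q0, cab, AAZ) ⊢ (q0, ab, AAAZ)
No transition applies at (q0, ab, AAAZ); input not fully consumed.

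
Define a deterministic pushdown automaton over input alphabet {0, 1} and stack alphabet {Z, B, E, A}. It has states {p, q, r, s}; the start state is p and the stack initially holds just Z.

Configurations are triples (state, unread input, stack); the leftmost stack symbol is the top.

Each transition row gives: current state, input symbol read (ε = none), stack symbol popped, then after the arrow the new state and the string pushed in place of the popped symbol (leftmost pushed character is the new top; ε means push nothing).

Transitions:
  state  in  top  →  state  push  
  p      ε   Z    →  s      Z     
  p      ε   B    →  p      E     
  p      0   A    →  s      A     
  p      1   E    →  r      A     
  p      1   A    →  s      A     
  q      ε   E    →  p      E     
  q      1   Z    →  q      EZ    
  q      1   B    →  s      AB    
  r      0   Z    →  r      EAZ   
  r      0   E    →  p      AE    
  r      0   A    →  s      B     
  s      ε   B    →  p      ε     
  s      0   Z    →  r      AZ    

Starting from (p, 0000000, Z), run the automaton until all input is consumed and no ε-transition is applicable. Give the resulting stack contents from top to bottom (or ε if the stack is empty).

(p, 0000000, Z)
  ε-move, top Z: go to s, push Z → (s, 0000000, Z)
  read 0, top Z: go to r, push AZ → (r, 000000, AZ)
  read 0, top A: go to s, push B → (s, 00000, BZ)
  ε-move, top B: go to p, push ε → (p, 00000, Z)
  ε-move, top Z: go to s, push Z → (s, 00000, Z)
  read 0, top Z: go to r, push AZ → (r, 0000, AZ)
  read 0, top A: go to s, push B → (s, 000, BZ)
  ε-move, top B: go to p, push ε → (p, 000, Z)
  ε-move, top Z: go to s, push Z → (s, 000, Z)
  read 0, top Z: go to r, push AZ → (r, 00, AZ)
  read 0, top A: go to s, push B → (s, 0, BZ)
  ε-move, top B: go to p, push ε → (p, 0, Z)
  ε-move, top Z: go to s, push Z → (s, 0, Z)
  read 0, top Z: go to r, push AZ → (r, ε, AZ)
All input consumed in state r with stack AZ.

AZ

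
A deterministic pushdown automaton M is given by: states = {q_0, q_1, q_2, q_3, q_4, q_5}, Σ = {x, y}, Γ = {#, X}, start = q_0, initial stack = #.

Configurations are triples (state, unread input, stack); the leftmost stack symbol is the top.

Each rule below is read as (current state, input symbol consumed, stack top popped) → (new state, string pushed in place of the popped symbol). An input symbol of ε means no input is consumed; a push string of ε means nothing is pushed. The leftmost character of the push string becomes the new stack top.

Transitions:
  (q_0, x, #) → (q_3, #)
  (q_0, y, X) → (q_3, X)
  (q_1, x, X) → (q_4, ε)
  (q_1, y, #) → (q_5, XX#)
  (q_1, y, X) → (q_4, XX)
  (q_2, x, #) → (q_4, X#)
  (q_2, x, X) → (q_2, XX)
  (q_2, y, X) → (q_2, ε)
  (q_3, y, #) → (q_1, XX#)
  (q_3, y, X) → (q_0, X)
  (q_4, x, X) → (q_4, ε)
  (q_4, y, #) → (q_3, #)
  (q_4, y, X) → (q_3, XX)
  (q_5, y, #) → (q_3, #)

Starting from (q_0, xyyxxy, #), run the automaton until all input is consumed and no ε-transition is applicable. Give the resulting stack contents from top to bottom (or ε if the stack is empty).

(q_0, xyyxxy, #)
  read x, top #: go to q_3, push # → (q_3, yyxxy, #)
  read y, top #: go to q_1, push XX# → (q_1, yxxy, XX#)
  read y, top X: go to q_4, push XX → (q_4, xxy, XXX#)
  read x, top X: go to q_4, push ε → (q_4, xy, XX#)
  read x, top X: go to q_4, push ε → (q_4, y, X#)
  read y, top X: go to q_3, push XX → (q_3, ε, XX#)
All input consumed in state q_3 with stack XX#.

XX#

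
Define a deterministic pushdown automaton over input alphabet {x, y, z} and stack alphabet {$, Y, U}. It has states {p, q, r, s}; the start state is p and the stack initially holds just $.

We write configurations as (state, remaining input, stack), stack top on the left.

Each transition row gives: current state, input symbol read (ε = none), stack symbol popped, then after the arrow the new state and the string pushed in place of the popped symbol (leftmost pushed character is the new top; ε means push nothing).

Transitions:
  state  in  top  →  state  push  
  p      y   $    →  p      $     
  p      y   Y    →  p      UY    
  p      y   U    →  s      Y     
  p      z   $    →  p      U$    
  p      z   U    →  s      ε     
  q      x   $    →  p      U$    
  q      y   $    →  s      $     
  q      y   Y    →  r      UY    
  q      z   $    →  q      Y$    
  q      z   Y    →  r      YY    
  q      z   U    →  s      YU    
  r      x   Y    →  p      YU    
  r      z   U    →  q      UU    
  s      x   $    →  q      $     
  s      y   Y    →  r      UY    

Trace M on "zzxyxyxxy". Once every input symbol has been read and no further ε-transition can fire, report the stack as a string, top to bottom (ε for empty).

Y$

(p, zzxyxyxxy, $)
  read z, top $: go to p, push U$ → (p, zxyxyxxy, U$)
  read z, top U: go to s, push ε → (s, xyxyxxy, $)
  read x, top $: go to q, push $ → (q, yxyxxy, $)
  read y, top $: go to s, push $ → (s, xyxxy, $)
  read x, top $: go to q, push $ → (q, yxxy, $)
  read y, top $: go to s, push $ → (s, xxy, $)
  read x, top $: go to q, push $ → (q, xy, $)
  read x, top $: go to p, push U$ → (p, y, U$)
  read y, top U: go to s, push Y → (s, ε, Y$)
All input consumed in state s with stack Y$.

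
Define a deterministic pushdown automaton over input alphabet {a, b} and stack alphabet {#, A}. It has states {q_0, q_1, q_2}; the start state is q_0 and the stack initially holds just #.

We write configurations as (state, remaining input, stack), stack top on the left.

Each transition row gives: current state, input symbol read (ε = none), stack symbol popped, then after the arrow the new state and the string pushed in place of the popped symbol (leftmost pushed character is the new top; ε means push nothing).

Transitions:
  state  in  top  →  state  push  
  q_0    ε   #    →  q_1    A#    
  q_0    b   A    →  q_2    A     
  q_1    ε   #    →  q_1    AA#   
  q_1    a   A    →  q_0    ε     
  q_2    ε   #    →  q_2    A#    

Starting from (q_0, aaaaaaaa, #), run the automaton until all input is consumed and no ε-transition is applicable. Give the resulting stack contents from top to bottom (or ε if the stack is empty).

A#

(q_0, aaaaaaaa, #) ⊢ (q_1, aaaaaaaa, A#) ⊢ (q_0, aaaaaaa, #) ⊢ (q_1, aaaaaaa, A#) ⊢ (q_0, aaaaaa, #) ⊢ (q_1, aaaaaa, A#) ⊢ (q_0, aaaaa, #) ⊢ (q_1, aaaaa, A#) ⊢ (q_0, aaaa, #) ⊢ (q_1, aaaa, A#) ⊢ (q_0, aaa, #) ⊢ (q_1, aaa, A#) ⊢ (q_0, aa, #) ⊢ (q_1, aa, A#) ⊢ (q_0, a, #) ⊢ (q_1, a, A#) ⊢ (q_0, ε, #) ⊢ (q_1, ε, A#)
All input consumed in state q_1 with stack A#.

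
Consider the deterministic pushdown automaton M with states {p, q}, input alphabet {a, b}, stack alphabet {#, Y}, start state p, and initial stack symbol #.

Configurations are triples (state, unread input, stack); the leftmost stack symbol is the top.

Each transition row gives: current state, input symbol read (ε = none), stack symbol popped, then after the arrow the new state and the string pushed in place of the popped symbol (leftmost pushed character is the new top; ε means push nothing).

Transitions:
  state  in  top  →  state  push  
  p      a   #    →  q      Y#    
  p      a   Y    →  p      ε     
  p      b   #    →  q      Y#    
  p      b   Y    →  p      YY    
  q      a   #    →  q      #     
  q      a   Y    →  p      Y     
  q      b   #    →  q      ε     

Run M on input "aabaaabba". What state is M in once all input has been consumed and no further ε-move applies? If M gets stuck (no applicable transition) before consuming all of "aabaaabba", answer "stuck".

(p, aabaaabba, #) ⊢ (q, abaaabba, Y#) ⊢ (p, baaabba, Y#) ⊢ (p, aaabba, YY#) ⊢ (p, aabba, Y#) ⊢ (p, abba, #) ⊢ (q, bba, Y#)
No transition for (q, b, top Y); M blocks with input bba remaining.

stuck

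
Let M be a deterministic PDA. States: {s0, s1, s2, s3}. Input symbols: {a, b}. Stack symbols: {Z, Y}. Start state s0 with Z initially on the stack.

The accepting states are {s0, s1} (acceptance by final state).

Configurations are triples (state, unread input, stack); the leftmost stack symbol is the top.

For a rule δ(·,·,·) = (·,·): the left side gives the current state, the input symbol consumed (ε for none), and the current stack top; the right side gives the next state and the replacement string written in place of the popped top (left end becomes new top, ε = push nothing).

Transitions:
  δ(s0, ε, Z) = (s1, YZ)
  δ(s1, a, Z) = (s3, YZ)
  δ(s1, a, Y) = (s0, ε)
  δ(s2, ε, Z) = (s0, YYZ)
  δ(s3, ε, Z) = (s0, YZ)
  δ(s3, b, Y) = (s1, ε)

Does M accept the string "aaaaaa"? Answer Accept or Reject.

Accept

(s0, aaaaaa, Z)
  ε-move, top Z: go to s1, push YZ → (s1, aaaaaa, YZ)
  read a, top Y: go to s0, push ε → (s0, aaaaa, Z)
  ε-move, top Z: go to s1, push YZ → (s1, aaaaa, YZ)
  read a, top Y: go to s0, push ε → (s0, aaaa, Z)
  ε-move, top Z: go to s1, push YZ → (s1, aaaa, YZ)
  read a, top Y: go to s0, push ε → (s0, aaa, Z)
  ε-move, top Z: go to s1, push YZ → (s1, aaa, YZ)
  read a, top Y: go to s0, push ε → (s0, aa, Z)
  ε-move, top Z: go to s1, push YZ → (s1, aa, YZ)
  read a, top Y: go to s0, push ε → (s0, a, Z)
  ε-move, top Z: go to s1, push YZ → (s1, a, YZ)
  read a, top Y: go to s0, push ε → (s0, ε, Z)
All input consumed; state s0 ∈ F.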